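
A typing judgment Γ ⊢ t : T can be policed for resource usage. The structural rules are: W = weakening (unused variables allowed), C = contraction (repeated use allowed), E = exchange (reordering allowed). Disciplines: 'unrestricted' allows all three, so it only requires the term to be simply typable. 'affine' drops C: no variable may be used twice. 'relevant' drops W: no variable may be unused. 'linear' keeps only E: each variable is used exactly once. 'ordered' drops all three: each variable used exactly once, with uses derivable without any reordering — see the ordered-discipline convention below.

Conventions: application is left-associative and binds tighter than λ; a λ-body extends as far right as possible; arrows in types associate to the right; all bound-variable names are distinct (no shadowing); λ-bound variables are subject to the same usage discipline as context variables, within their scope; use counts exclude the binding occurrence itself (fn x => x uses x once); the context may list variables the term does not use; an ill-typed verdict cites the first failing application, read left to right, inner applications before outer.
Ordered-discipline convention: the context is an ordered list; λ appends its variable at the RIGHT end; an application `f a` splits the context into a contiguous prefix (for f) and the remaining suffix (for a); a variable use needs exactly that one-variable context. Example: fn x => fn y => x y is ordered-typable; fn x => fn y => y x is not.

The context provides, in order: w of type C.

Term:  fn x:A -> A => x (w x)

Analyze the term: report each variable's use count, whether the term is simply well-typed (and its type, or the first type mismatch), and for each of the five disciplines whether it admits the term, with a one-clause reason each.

variable uses: w ×1, x [bound] ×2
left-to-right use order: x, w, x
typing: ill-typed: non-arrow in function slot: C
ordered ✗ (fails simple typing)
linear ✗ (a type mismatch blocks all five)
affine ✗ (the type mismatch rejects it)
relevant ✗ (not simply typable)
unrestricted ✗ (fails simple typing)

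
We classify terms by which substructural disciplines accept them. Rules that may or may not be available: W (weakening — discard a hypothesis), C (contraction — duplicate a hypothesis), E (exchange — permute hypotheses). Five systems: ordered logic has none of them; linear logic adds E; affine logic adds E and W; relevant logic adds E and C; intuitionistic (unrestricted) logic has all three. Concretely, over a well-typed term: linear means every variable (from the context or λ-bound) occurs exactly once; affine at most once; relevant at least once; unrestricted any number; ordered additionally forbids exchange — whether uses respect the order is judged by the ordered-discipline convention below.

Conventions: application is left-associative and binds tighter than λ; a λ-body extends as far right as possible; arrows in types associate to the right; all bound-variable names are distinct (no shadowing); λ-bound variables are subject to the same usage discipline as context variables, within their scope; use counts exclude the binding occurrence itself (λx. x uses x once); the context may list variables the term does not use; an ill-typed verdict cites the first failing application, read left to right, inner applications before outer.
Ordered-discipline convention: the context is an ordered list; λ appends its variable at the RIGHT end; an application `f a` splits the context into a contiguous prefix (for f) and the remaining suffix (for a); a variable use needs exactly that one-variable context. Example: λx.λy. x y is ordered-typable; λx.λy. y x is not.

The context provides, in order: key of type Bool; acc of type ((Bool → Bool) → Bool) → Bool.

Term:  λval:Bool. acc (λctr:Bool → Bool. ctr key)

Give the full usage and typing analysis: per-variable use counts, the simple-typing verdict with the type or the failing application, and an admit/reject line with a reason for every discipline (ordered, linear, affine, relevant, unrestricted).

usage: key: 1×, acc: 1×, val [bound]: 0×, ctr [bound]: 1×
uses in reading order: acc, ctr, key
typing: well-typed — term : Bool → Bool
ordered ✗ (unused: val — weakening required)
linear ✗ (unused: val — weakening required)
affine ✓ (key, acc, val, ctr: no repeats, contraction unneeded)
relevant ✗ (unused: val — weakening required)
unrestricted ✓ (well-typed at Bool → Bool; no restrictions here)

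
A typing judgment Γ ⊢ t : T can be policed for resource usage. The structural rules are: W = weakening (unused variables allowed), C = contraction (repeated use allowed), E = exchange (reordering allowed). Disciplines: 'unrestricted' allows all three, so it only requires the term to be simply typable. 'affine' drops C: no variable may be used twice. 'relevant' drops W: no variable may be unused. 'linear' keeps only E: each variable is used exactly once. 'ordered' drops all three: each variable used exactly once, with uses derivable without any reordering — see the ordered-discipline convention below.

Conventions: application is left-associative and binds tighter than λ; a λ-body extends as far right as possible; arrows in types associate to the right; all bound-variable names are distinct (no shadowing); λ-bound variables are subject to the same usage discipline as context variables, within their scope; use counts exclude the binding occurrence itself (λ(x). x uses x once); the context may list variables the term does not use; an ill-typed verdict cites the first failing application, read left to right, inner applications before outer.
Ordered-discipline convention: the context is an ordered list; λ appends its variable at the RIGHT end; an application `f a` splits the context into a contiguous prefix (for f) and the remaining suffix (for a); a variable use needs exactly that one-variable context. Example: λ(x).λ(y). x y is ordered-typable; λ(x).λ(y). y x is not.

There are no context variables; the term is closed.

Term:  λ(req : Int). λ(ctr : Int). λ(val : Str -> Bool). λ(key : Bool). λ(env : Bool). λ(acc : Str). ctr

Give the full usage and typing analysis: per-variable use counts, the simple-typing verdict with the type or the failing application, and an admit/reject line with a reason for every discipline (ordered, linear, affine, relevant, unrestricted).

usage: req (λ-bound)=0; ctr (λ-bound)=1; val (λ-bound)=0; key (λ-bound)=0; env (λ-bound)=0; acc (λ-bound)=0
left-to-right use order: ctr
typing: well-typed — term : Int -> Int -> (Str -> Bool) -> Bool -> Bool -> Str -> Int
ordered: ✗ — unused: req, val, key, env, acc — weakening required
linear: ✗ — unused: req, val, key, env, acc — weakening required
affine: ✓ — none of req, ctr, val, key, env, acc used more than once
relevant: ✗ — unused: req, val, key, env, acc — weakening required
unrestricted: ✓ — well-typed at Int -> Int -> (Str -> Bool) -> Bool -> Bool -> Str -> Int; no restrictions here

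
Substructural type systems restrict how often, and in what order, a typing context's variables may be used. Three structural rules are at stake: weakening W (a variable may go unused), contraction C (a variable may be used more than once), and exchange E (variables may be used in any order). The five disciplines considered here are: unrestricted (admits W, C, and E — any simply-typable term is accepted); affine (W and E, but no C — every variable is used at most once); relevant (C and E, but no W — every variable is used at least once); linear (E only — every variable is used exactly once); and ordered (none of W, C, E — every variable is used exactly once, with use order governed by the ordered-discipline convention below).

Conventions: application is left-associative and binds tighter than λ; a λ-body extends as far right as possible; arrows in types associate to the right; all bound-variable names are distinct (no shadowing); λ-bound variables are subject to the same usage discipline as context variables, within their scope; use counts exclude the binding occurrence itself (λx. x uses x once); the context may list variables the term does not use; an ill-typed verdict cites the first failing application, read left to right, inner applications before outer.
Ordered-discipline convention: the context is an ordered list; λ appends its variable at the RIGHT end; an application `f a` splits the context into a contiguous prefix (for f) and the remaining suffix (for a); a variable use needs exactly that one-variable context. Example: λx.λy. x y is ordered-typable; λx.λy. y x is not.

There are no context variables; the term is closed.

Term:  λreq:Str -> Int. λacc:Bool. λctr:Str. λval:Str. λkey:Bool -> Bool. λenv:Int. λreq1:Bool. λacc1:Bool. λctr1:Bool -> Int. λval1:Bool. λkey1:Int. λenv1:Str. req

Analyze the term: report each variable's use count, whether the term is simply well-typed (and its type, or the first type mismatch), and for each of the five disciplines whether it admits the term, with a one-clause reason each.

use counts: req (λ-bound): 1×, acc (λ-bound): 0×, ctr (λ-bound): 0×, val (λ-bound): 0×, key (λ-bound): 0×, env (λ-bound): 0×, req1 (λ-bound): 0×, acc1 (λ-bound): 0×, ctr1 (λ-bound): 0×, val1 (λ-bound): 0×, key1 (λ-bound): 0×, env1 (λ-bound): 0×
left-to-right use order: req
typing: well-typed — term : (Str -> Int) -> Bool -> Str -> Str -> (Bool -> Bool) -> Int -> Bool -> Bool -> (Bool -> Int) -> Bool -> Int -> Str -> Str -> Int
ordered: ✗ — acc, ctr, val, key, env, req1, acc1, ctr1, val1, key1, env1 never used (weakening)
linear: ✗ — acc, ctr, val, key, env, req1, acc1, ctr1, val1, key1, env1 never used (weakening)
affine: ✓ — at most one use each (req, acc, ctr, val, key, env, req1, acc1, ctr1, val1, key1, env1)
relevant: ✗ — acc, ctr, val, key, env, req1, acc1, ctr1, val1, key1, env1 never used (weakening)
unrestricted: ✓ — typability at (Str -> Int) -> Bool -> Str -> Str -> (Bool -> Bool) -> Int -> Bool -> Bool -> (Bool -> Int) -> Bool -> Int -> Str -> Str -> Int is all that's needed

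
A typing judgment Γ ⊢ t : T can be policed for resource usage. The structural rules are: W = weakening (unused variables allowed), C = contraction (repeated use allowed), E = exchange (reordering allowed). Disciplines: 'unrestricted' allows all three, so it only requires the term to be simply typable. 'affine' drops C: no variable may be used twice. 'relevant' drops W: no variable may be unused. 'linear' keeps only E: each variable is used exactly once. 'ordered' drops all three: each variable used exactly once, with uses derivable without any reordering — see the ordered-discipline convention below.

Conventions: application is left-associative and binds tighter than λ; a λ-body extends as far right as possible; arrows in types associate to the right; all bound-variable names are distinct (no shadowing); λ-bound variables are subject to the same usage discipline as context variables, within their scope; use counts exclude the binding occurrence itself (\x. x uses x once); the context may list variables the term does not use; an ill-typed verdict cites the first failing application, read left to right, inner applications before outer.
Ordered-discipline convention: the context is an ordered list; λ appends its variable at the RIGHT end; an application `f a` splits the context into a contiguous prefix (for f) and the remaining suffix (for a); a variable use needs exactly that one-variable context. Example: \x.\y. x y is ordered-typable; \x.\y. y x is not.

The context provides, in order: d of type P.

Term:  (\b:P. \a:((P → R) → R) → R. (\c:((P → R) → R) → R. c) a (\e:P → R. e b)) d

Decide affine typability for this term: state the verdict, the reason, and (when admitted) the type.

yes — at most one use each (d, b, a, c, e); term : (((P → R) → R) → R) → R
usage: d=1, b (bound)=1, a (bound)=1, c (bound)=1, e (bound)=1
left-to-right use order: c, a, e, b, d
typing: well-typed — term : (((P → R) → R) → R) → R
per-discipline verdicts: ordered ✗, linear ✓, affine ✓, relevant ✓, unrestricted ✓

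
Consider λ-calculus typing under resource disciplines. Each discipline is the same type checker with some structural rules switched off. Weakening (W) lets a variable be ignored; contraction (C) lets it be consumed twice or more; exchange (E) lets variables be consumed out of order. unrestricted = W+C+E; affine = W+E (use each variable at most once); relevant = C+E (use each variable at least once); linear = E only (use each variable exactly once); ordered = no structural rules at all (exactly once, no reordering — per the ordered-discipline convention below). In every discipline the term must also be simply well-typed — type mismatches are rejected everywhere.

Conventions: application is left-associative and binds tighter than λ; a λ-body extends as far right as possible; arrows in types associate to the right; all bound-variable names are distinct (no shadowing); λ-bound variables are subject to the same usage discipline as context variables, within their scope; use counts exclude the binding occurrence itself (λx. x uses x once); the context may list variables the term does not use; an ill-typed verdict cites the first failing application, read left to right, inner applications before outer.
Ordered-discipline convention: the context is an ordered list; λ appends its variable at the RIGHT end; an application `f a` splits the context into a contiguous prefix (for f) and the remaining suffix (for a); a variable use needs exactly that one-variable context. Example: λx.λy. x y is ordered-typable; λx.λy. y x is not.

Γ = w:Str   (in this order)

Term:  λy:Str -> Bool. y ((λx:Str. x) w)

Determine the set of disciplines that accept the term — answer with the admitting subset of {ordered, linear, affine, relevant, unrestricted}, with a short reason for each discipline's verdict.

admitted in: linear, affine, relevant, unrestricted
usage: w=1, y (λ-bound)=1, x (λ-bound)=1
uses in reading order: y, x, w
typing: the term checks, with type (Str -> Bool) -> Bool
ordered: ✗ — no contiguous prefix/suffix split fits y, x, w
linear: ✓ — single use per variable (w, y, x)
affine: ✓ — no duplicate uses among w, y, x
relevant: ✓ — w, y, x: all used, weakening unneeded
unrestricted: ✓ — well-typed at (Str -> Bool) -> Bool; no restrictions here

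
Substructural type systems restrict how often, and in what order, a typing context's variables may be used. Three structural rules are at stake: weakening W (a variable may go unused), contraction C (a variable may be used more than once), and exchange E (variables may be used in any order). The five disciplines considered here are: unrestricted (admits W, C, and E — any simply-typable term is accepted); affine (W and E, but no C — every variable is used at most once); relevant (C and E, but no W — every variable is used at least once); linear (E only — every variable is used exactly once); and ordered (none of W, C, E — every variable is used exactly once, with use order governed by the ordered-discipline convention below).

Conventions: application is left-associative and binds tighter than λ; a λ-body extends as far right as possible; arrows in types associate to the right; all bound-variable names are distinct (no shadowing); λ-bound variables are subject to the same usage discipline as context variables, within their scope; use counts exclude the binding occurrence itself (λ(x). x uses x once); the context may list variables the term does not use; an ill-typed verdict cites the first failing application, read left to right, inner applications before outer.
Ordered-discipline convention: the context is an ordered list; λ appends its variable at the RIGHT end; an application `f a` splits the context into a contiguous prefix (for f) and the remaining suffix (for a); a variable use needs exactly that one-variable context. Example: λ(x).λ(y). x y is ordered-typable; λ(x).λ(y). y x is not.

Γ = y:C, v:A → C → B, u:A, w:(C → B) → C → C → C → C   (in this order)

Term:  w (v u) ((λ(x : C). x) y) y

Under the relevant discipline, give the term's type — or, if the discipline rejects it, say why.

term : C → C
counts: y=2; v=1; u=1; w=1; x [bound]=1
uses in reading order: w, v, u, x, y, y
typing: ✓ — C → C
across the five disciplines: ordered ✗, linear ✗, affine ✗, relevant ✓, unrestricted ✓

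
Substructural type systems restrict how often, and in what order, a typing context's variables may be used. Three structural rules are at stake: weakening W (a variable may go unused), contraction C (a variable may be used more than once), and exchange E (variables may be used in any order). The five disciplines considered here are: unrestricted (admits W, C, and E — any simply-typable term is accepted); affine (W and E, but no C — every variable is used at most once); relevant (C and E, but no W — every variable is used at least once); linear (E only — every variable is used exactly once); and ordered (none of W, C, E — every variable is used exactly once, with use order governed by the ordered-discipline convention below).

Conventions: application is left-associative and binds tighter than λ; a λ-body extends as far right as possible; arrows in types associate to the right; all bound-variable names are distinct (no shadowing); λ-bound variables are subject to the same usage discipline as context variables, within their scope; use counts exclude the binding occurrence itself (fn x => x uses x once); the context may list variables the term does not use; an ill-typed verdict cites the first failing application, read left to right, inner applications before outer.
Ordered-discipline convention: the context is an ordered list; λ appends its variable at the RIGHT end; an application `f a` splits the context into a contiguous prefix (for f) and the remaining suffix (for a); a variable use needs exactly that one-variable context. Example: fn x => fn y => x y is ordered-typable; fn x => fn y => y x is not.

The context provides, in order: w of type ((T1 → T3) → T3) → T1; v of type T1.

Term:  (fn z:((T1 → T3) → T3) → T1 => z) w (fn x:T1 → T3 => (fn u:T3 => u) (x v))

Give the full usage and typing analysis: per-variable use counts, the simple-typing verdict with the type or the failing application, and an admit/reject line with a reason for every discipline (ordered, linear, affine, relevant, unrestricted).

usage: w ×1, v ×1, z (bound) ×1, x (bound) ×1, u (bound) ×1
uses in reading order: z, w, u, x, v
typing: well-typed at T1
ordered: ✗, no contiguous prefix/suffix split fits z, w, u, x, v
linear: ✓, each of w, v, z, x, u used exactly once
affine: ✓, no duplicate uses among w, v, z, x, u
relevant: ✓, w, v, z, x, u: all used, weakening unneeded
unrestricted: ✓, type-checks (T1) and nothing is barred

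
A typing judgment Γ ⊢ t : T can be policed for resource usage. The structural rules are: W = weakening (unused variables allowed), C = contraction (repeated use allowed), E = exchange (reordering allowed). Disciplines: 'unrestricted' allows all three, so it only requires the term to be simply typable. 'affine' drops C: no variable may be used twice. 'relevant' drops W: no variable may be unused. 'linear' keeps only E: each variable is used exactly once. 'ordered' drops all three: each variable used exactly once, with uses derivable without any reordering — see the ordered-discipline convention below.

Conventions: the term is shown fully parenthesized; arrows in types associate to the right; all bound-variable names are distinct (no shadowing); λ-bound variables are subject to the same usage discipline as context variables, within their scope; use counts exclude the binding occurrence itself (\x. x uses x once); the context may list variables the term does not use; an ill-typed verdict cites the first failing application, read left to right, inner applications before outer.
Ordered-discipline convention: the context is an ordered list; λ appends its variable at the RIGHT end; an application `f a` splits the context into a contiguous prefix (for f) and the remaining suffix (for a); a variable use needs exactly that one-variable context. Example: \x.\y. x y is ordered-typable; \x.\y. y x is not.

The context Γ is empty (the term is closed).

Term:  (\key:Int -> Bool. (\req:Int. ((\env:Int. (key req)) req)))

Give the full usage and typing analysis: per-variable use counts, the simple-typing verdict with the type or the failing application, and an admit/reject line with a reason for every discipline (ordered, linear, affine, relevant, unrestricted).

counts: key (λ-bound) ×1; req (λ-bound) ×2; env (λ-bound) ×0
order of uses: key, req, req
typing: well-typed at (Int -> Bool) -> Int -> Bool
ordered: ✗ — repeated use of req ×2; unused: env — weakening required
linear: ✗ — repeated use of req ×2; unused: env — weakening required
affine: ✗ — repeated use of req ×2
relevant: ✗ — unused: env — weakening required
unrestricted: ✓ — well-typed at (Int -> Bool) -> Int -> Bool; no restrictions here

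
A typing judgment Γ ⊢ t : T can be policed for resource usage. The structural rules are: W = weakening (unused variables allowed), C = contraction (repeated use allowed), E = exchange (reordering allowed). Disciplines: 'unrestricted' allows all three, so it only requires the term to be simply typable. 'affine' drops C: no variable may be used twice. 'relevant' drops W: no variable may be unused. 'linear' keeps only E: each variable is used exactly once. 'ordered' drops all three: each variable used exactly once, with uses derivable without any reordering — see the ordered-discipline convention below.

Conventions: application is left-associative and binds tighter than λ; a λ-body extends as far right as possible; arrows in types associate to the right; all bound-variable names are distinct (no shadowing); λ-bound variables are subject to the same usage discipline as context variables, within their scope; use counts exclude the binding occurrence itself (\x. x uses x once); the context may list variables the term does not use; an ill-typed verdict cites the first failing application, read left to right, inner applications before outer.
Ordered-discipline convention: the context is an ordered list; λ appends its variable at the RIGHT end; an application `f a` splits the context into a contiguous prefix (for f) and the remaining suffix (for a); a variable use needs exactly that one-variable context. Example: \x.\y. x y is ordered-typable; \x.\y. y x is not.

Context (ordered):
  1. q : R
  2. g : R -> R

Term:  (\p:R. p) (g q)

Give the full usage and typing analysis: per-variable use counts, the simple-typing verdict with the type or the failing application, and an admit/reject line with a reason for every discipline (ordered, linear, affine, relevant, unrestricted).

use counts: q: 1; g: 1; p (λ-bound): 1
left-to-right use order: p, g, q
typing: well-typed at R
ordered: ✗ — use order p, g, q needs exchange
linear: ✓ — each of q, g, p used exactly once
affine: ✓ — none of q, g, p used more than once
relevant: ✓ — every one of q, g, p appears
unrestricted: ✓ — simply typable at R; W, C, E all held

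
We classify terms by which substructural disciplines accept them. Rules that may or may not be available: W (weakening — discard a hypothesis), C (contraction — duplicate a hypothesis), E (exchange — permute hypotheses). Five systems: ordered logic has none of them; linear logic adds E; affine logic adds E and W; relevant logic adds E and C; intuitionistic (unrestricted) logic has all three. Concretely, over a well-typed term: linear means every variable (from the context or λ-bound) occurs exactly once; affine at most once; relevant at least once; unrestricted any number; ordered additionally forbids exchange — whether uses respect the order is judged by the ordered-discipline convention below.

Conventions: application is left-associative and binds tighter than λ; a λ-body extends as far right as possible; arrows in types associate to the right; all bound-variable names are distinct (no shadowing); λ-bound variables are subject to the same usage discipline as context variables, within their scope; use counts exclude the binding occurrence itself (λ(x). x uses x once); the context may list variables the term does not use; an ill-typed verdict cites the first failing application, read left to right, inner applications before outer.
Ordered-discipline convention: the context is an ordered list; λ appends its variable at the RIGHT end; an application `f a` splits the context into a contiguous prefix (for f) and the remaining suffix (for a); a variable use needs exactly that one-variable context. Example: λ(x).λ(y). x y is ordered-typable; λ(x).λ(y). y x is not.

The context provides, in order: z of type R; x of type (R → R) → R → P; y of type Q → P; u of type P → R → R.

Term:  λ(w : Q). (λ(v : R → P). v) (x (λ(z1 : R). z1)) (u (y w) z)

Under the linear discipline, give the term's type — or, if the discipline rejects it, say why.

term : Q → P
usage: z: 1, x: 1, y: 1, u: 1, w [bound]: 1, v [bound]: 1, z1 [bound]: 1
uses in reading order: v, x, z1, u, y, w, z
typing: the term checks, with type Q → P
across the five disciplines: ordered ✗; linear ✓; affine ✓; relevant ✓; unrestricted ✓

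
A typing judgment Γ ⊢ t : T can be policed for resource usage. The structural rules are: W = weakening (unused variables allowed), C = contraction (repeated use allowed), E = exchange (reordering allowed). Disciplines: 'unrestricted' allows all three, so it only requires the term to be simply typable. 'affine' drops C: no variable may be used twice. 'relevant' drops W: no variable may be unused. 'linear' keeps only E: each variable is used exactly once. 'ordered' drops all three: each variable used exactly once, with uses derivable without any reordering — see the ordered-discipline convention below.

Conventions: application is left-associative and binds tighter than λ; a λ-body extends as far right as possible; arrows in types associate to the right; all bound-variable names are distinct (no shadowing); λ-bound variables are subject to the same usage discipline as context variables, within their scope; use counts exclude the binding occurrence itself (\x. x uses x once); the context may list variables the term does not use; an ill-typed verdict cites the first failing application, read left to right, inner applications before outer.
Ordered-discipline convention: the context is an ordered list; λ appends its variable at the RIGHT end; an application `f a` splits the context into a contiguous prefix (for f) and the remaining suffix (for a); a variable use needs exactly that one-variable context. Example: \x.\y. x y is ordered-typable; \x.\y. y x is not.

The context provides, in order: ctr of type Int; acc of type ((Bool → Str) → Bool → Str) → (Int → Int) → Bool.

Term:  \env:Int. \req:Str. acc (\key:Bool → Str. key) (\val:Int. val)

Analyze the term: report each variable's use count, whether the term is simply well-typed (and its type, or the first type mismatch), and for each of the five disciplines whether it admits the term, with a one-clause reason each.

usage: ctr=0; acc=1; env (λ-bound)=0; req (λ-bound)=0; key (λ-bound)=1; val (λ-bound)=1
uses in reading order: acc, key, val
typing: well-typed — term : Int → Str → Bool
ordered: ✗ — needs weakening: ctr, env, req unused
linear: ✗ — needs weakening: ctr, env, req unused
affine: ✓ — no duplicate uses among ctr, acc, env, req, key, val
relevant: ✗ — needs weakening: ctr, env, req unused
unrestricted: ✓ — typability at Int → Str → Bool is all that's needed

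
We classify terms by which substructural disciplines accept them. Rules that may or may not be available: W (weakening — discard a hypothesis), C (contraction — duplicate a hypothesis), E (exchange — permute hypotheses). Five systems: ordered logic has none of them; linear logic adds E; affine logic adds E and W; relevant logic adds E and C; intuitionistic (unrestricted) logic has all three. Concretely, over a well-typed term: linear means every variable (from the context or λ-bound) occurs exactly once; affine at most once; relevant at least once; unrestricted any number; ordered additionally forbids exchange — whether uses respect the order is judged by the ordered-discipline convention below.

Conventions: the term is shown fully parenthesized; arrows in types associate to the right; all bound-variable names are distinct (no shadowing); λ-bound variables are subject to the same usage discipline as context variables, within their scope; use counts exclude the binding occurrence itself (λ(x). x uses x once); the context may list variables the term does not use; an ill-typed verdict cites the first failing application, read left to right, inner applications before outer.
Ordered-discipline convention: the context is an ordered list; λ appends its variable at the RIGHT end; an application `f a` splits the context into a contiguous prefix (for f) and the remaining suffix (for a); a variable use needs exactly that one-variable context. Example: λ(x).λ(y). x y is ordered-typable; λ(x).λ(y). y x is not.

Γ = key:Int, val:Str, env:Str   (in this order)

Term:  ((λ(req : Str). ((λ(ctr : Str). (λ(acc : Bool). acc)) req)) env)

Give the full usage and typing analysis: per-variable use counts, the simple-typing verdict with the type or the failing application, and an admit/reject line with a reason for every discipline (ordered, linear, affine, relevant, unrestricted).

counts: key ×0; val ×0; env ×1; req (bound) ×1; ctr (bound) ×0; acc (bound) ×1
left-to-right use order: acc, req, env
typing: the term checks, with type Bool → Bool
ordered: ✗, unused: key, val, ctr — weakening required
linear: ✗, unused: key, val, ctr — weakening required
affine: ✓, no duplicate uses among key, val, env, req, ctr, acc
relevant: ✗, unused: key, val, ctr — weakening required
unrestricted: ✓, typability at Bool → Bool is all that's needed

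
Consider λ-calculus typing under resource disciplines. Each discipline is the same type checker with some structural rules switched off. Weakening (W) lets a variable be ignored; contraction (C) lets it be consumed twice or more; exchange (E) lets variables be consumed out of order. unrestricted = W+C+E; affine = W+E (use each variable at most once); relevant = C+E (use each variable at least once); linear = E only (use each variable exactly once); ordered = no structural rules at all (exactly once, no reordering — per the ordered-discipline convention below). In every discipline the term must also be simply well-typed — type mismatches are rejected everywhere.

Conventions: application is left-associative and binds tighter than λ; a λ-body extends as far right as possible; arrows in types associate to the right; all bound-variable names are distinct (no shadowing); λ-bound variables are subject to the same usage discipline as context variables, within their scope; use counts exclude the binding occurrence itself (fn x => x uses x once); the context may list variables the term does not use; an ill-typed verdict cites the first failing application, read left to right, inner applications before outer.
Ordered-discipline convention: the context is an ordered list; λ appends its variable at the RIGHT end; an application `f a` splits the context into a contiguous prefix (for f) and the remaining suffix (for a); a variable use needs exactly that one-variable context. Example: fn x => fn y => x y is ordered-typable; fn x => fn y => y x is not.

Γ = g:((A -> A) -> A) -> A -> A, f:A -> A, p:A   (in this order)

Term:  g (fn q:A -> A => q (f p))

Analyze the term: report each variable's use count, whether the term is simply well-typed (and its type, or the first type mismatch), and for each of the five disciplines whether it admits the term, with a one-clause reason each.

usage: g=1, f=1, p=1, q [bound]=1
order of uses: g, q, f, p
typing: well-typed at A -> A
ordered: ✗ — no ordered split (uses run g, q, f, p)
linear: ✓ — each of g, f, p, q used exactly once
affine: ✓ — no duplicate uses among g, f, p, q
relevant: ✓ — none of g, f, p, q goes unused
unrestricted: ✓ — well-typed at A -> A; no restrictions here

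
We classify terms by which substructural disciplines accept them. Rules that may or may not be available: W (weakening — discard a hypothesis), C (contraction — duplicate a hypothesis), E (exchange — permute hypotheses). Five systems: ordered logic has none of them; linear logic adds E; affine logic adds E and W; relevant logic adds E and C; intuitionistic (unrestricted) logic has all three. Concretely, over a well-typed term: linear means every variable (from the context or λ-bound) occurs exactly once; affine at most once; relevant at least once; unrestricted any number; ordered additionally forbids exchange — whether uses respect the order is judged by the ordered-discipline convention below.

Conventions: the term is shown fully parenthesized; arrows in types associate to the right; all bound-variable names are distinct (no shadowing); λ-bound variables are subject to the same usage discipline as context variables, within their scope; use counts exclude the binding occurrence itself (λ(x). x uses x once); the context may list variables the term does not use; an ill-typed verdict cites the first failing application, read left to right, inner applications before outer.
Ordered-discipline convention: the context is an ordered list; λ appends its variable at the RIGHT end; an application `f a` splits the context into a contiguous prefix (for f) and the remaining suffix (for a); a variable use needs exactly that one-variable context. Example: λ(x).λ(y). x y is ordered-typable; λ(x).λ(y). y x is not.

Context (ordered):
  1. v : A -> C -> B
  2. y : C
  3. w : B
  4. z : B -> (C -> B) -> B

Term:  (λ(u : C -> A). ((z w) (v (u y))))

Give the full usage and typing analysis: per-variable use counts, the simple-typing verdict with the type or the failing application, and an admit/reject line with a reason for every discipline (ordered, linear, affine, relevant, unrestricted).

use counts: v=1, y=1, w=1, z=1, u (bound)=1
left-to-right use order: z, w, v, u, y
typing: well-typed — term : (C -> A) -> B
ordered: ✗ — needs exchange: uses follow z, w, v, u, y
linear: ✓ — v, y, w, z, u: one use apiece
affine: ✓ — v, y, w, z, u: no repeats, contraction unneeded
relevant: ✓ — none of v, y, w, z, u goes unused
unrestricted: ✓ — type-checks ((C -> A) -> B) and nothing is barred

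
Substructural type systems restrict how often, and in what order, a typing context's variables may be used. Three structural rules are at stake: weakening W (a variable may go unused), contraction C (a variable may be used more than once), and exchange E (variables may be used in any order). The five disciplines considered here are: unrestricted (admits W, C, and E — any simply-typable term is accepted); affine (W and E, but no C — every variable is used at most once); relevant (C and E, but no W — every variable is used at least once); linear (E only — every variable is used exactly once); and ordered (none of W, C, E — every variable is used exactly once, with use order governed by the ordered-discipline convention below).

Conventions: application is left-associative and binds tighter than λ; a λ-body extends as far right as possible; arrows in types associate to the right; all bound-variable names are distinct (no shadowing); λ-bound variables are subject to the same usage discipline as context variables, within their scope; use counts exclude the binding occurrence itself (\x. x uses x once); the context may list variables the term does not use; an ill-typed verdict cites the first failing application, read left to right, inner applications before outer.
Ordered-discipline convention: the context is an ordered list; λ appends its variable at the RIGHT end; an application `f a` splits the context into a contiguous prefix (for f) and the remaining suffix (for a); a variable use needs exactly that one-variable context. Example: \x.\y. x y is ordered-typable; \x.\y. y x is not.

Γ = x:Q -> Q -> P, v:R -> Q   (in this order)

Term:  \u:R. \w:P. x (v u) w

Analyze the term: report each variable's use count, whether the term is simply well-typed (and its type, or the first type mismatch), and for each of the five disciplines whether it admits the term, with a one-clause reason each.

variable uses: x: 1×; v: 1×; u (λ-bound): 1×; w (λ-bound): 1×
order of uses: x, v, u, w
typing: ill-typed: argument of type P where Q is required
ordered ✗ (fails simple typing)
linear ✗ (a type mismatch blocks all five)
affine ✗ (the type mismatch rejects it)
relevant ✗ (not simply typable)
unrestricted ✗ (fails simple typing)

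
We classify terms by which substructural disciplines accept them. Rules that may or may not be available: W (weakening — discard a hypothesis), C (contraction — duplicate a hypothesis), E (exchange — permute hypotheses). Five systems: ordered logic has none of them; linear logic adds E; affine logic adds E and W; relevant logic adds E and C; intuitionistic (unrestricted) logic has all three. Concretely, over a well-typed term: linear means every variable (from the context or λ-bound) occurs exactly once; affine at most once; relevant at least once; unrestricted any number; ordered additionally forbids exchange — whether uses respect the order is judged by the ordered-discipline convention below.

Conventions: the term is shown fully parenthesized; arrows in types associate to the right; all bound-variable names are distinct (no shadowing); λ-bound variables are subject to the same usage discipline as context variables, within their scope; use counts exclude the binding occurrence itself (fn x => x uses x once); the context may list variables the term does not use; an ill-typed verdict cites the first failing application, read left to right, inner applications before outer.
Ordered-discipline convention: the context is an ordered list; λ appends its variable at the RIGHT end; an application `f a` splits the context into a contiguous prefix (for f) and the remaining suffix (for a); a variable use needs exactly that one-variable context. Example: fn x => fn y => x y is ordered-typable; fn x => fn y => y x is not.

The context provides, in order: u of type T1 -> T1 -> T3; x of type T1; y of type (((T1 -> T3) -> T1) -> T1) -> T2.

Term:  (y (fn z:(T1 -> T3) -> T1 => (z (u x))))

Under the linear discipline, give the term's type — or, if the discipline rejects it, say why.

term : T2
usage: u: 1×; x: 1×; y: 1×; z [bound]: 1×
left-to-right use order: y, z, u, x
typing: ✓ — T2
per-discipline verdicts: ordered ✗, linear ✓, affine ✓, relevant ✓, unrestricted ✓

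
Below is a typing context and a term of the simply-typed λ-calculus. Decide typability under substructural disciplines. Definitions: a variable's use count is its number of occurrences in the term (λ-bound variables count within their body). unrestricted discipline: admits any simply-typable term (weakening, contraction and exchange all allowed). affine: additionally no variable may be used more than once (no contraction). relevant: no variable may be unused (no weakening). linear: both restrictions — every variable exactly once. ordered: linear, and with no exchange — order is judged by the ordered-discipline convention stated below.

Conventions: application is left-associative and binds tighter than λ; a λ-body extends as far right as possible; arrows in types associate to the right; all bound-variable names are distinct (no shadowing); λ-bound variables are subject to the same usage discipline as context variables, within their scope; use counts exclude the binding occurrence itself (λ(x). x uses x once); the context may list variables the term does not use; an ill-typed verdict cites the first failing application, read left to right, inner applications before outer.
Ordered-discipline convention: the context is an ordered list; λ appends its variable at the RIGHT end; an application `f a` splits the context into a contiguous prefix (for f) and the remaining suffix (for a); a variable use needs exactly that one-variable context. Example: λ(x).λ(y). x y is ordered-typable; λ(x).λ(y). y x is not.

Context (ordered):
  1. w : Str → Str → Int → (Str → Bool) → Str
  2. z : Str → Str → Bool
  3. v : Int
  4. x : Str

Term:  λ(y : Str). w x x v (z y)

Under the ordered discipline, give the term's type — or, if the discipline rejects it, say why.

not well-typed under ordered — x ×2 used more than once (contraction)
usage: w=1; z=1; v=1; x=2; y [bound]=1
left-to-right use order: w, x, x, v, z, y
typing: the term checks, with type Str → Str
per-discipline verdicts: ordered ✗ | linear ✗ | affine ✗ | relevant ✓ | unrestricted ✓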